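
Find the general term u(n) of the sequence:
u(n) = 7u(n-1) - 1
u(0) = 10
First-order linear non-homogeneous.
Homogeneous solution: u_h(n) = A·(7)^n.
Try constant particular solution u_p = K: K = 7K - 1 ⇒ K = \frac{1}{6}.
General: u(n) = A·(7)^n + \frac{1}{6}.
Apply u(0) = 10: A + \frac{1}{6} = 10 ⇒ A = \frac{59}{6}.
So u(n) = \frac{59 \cdot 7^{n}}{6} + \frac{1}{6}.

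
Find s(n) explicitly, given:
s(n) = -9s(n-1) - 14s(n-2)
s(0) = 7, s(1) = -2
Characteristic equation: x² + 9x + 14 = 0, which factors as (x - (-7))(x - (-2)) = 0.
Roots r₁ = -7, r₂ = -2 (distinct).
General solution: s(n) = A·(-7)^n + B·(-2)^n.
From s(0) = 7: A + B = 7.
From s(1) = -2: -7A - 2B = -2.
Solving: A = - \frac{12}{5}, B = \frac{47}{5}.
So s(n) = \frac{47 \left(-2\right)^{n}}{5} - \frac{12 \left(-7\right)^{n}}{5}.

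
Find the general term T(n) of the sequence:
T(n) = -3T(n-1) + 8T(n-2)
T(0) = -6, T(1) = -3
Characteristic equation: x² + 3x - 8 = 0.
Discriminant Δ = (-3)² + 4·(8) = 41.
Roots r₁,₂ = (-3 ± √41)/2, so r₁ = - \frac{3}{2} + \frac{\sqrt{41}}{2}, r₂ = - \frac{\sqrt{41}}{2} - \frac{3}{2}.
General solution: T(n) = A·r₁^n + B·r₂^n.
From the initial conditions, A + B = -6 and r₁A + r₂B = -3.
Since r₁ - r₂ = √41: A = (-3 - (-6)r₂)/√41 = -3 - \frac{12 \sqrt{41}}{41}, and B = -6 - A = -3 + \frac{12 \sqrt{41}}{41}.
So T(n) = \left(-3 - \frac{12 \sqrt{41}}{41}\right)\left(- \frac{3}{2} + \frac{\sqrt{41}}{2}\right)^n + \left(-3 + \frac{12 \sqrt{41}}{41}\right)\left(- \frac{\sqrt{41}}{2} - \frac{3}{2}\right)^n.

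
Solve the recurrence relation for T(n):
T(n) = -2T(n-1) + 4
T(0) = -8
First-order linear non-homogeneous.
Homogeneous solution: T_h(n) = A·(-2)^n.
Try constant particular solution T_p = K: K = -2K + 4 ⇒ K = \frac{4}{3}.
General: T(n) = A·(-2)^n + \frac{4}{3}.
Apply T(0) = -8: A + \frac{4}{3} = -8 ⇒ A = - \frac{28}{3}.
So T(n) = \frac{4}{3} - \frac{28 \left(-2\right)^{n}}{3}.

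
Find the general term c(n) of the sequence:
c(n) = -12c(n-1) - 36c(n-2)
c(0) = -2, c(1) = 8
Characteristic equation: x² + 12x + 36 = 0, which is (x - (-6))².
Repeated root r = -6.
General solution: c(n) = (A + Bn)·(-6)^n.
From c(0) = -2: A = -2.
From c(1) = 8: (A + B)·(-6) = 8 ⇒ B = \frac{2}{3}.
So c(n) = \left(\frac{2 n}{3} - 2\right) \cdot (-6)^n.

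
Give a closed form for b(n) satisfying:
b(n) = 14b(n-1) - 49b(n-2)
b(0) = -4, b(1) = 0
Characteristic equation: x² - 14x + 49 = 0, which is (x - (7))².
Repeated root r = 7.
General solution: b(n) = (A + Bn)·(7)^n.
From b(0) = -4: A = -4.
From b(1) = 0: (A + B)·(7) = 0 ⇒ B = 4.
So b(n) = \left(4 n - 4\right) \cdot (7)^n.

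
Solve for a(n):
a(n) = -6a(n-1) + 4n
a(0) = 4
First-order linear with linear forcing.
Homogeneous solution: a_h(n) = A·(-6)^n.
Try particular a_p(n) = pn + q. Substituting:
  pn + q = -6(p(n-1) + q) + 4n.
Matching the n-coefficient: p = -6p + 4 ⇒ p = \frac{4}{7}.
Matching constants: q = 6p - 6q ⇒ q = \frac{24}{49}.
General: a(n) = A·(-6)^n + \frac{4 n}{7} + \frac{24}{49}.
Apply a(0) = 4: A + \frac{24}{49} = 4 ⇒ A = \frac{172}{49}.
So a(n) = \frac{172 \left(-6\right)^{n}}{49} + \frac{4 n}{7} + \frac{24}{49}.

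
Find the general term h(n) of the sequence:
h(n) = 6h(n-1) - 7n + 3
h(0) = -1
First-order linear with linear forcing.
Homogeneous solution: h_h(n) = A·(6)^n.
Try particular h_p(n) = pn + q. Substituting:
  pn + q = 6(p(n-1) + q) - 7n + 3.
Matching the n-coefficient: p = 6p - 7 ⇒ p = \frac{7}{5}.
Matching constants: q = -6p + 6q + 3 ⇒ q = \frac{27}{25}.
General: h(n) = A·(6)^n + \frac{7 n}{5} + \frac{27}{25}.
Apply h(0) = -1: A + \frac{27}{25} = -1 ⇒ A = - \frac{52}{25}.
So h(n) = - \frac{52 \cdot 6^{n}}{25} + \frac{7 n}{5} + \frac{27}{25}.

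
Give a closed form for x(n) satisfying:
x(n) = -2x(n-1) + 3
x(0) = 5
First-order linear non-homogeneous.
Homogeneous solution: x_h(n) = A·(-2)^n.
Try constant particular solution x_p = K: K = -2K + 3 ⇒ K = 1.
General: x(n) = A·(-2)^n + 1.
Apply x(0) = 5: A + 1 = 5 ⇒ A = 4.
So x(n) = 4 \left(-2\right)^{n} + 1.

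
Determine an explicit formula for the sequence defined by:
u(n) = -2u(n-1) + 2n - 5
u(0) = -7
First-order linear with linear forcing.
Homogeneous solution: u_h(n) = A·(-2)^n.
Try particular u_p(n) = pn + q. Substituting:
  pn + q = -2(p(n-1) + q) + 2n - 5.
Matching the n-coefficient: p = -2p + 2 ⇒ p = \frac{2}{3}.
Matching constants: q = 2p - 2q - 5 ⇒ q = - \frac{11}{9}.
General: u(n) = A·(-2)^n + \frac{2 n}{3} - \frac{11}{9}.
Apply u(0) = -7: A - \frac{11}{9} = -7 ⇒ A = - \frac{52}{9}.
So u(n) = - \frac{52 \left(-2\right)^{n}}{9} + \frac{2 n}{3} - \frac{11}{9}.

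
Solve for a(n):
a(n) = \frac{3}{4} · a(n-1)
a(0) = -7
Pure geometric recurrence with ratio \frac{3}{4}.
By induction a(n) = a(0) · (\frac{3}{4})^n = - 7 \left(\frac{3}{4}\right)^{n}.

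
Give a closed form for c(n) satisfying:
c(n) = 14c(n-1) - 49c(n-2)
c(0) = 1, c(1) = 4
Characteristic equation: x² - 14x + 49 = 0, which is (x - (7))².
Repeated root r = 7.
General solution: c(n) = (A + Bn)·(7)^n.
From c(0) = 1: A = 1.
From c(1) = 4: (A + B)·(7) = 4 ⇒ B = - \frac{3}{7}.
So c(n) = \left(1 - \frac{3 n}{7}\right) \cdot (7)^n.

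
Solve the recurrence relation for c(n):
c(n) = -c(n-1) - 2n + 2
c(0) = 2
First-order linear with linear forcing.
Homogeneous solution: c_h(n) = A·(-1)^n.
Try particular c_p(n) = pn + q. Substituting:
  pn + q = -(p(n-1) + q) - 2n + 2.
Matching the n-coefficient: p = -p - 2 ⇒ p = -1.
Matching constants: q = p - q + 2 ⇒ q = \frac{1}{2}.
General: c(n) = A·(-1)^n - n + \frac{1}{2}.
Apply c(0) = 2: A + \frac{1}{2} = 2 ⇒ A = \frac{3}{2}.
So c(n) = \frac{3 \left(-1\right)^{n}}{2} - n + \frac{1}{2}.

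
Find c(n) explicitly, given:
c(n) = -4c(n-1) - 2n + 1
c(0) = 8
First-order linear with linear forcing.
Homogeneous solution: c_h(n) = A·(-4)^n.
Try particular c_p(n) = pn + q. Substituting:
  pn + q = -4(p(n-1) + q) - 2n + 1.
Matching the n-coefficient: p = -4p - 2 ⇒ p = - \frac{2}{5}.
Matching constants: q = 4p - 4q + 1 ⇒ q = - \frac{3}{25}.
General: c(n) = A·(-4)^n - \frac{2 n}{5} - \frac{3}{25}.
Apply c(0) = 8: A - \frac{3}{25} = 8 ⇒ A = \frac{203}{25}.
So c(n) = \frac{203 \left(-4\right)^{n}}{25} - \frac{2 n}{5} - \frac{3}{25}.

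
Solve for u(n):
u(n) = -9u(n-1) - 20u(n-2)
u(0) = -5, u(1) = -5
Characteristic equation: x² + 9x + 20 = 0, which factors as (x - (-4))(x - (-5)) = 0.
Roots r₁ = -4, r₂ = -5 (distinct).
General solution: u(n) = A·(-4)^n + B·(-5)^n.
From u(0) = -5: A + B = -5.
From u(1) = -5: -4A - 5B = -5.
Solving: A = -30, B = 25.
So u(n) = - 30 \left(-4\right)^{n} + 25 \left(-5\right)^{n}.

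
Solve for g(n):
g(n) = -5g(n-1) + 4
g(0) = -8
First-order linear non-homogeneous.
Homogeneous solution: g_h(n) = A·(-5)^n.
Try constant particular solution g_p = K: K = -5K + 4 ⇒ K = \frac{2}{3}.
General: g(n) = A·(-5)^n + \frac{2}{3}.
Apply g(0) = -8: A + \frac{2}{3} = -8 ⇒ A = - \frac{26}{3}.
So g(n) = \frac{2}{3} - \frac{26 \left(-5\right)^{n}}{3}.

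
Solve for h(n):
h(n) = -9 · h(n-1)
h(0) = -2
Pure geometric recurrence with ratio -9.
By induction h(n) = h(0) · (-9)^n = - 2 \left(-9\right)^{n}.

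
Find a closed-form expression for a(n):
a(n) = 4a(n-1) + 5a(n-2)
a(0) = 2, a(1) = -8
Characteristic equation: x² - 4x - 5 = 0, which factors as (x - (-1))(x - (5)) = 0.
Roots r₁ = -1, r₂ = 5 (distinct).
General solution: a(n) = A·(-1)^n + B·(5)^n.
From a(0) = 2: A + B = 2.
From a(1) = -8: -A + 5B = -8.
Solving: A = 3, B = -1.
So a(n) = 3 \left(-1\right)^{n} - 5^{n}.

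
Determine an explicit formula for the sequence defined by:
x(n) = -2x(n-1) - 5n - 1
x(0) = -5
First-order linear with linear forcing.
Homogeneous solution: x_h(n) = A·(-2)^n.
Try particular x_p(n) = pn + q. Substituting:
  pn + q = -2(p(n-1) + q) - 5n - 1.
Matching the n-coefficient: p = -2p - 5 ⇒ p = - \frac{5}{3}.
Matching constants: q = 2p - 2q - 1 ⇒ q = - \frac{13}{9}.
General: x(n) = A·(-2)^n - \frac{5 n}{3} - \frac{13}{9}.
Apply x(0) = -5: A - \frac{13}{9} = -5 ⇒ A = - \frac{32}{9}.
So x(n) = - \frac{32 \left(-2\right)^{n}}{9} - \frac{5 n}{3} - \frac{13}{9}.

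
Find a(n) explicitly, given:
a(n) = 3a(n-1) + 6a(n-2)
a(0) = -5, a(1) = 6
Characteristic equation: x² - 3x - 6 = 0.
Discriminant Δ = (3)² + 4·(6) = 33.
Roots r₁,₂ = (3 ± √33)/2, so r₁ = \frac{3}{2} + \frac{\sqrt{33}}{2}, r₂ = \frac{3}{2} - \frac{\sqrt{33}}{2}.
General solution: a(n) = A·r₁^n + B·r₂^n.
From the initial conditions, A + B = -5 and r₁A + r₂B = 6.
Since r₁ - r₂ = √33: A = (6 - (-5)r₂)/√33 = - \frac{5}{2} + \frac{9 \sqrt{33}}{22}, and B = -5 - A = - \frac{5}{2} - \frac{9 \sqrt{33}}{22}.
So a(n) = \left(- \frac{5}{2} + \frac{9 \sqrt{33}}{22}\right)\left(\frac{3}{2} + \frac{\sqrt{33}}{2}\right)^n + \left(- \frac{5}{2} - \frac{9 \sqrt{33}}{22}\right)\left(\frac{3}{2} - \frac{\sqrt{33}}{2}\right)^n.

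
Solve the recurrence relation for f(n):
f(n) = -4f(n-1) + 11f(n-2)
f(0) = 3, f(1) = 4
Characteristic equation: x² + 4x - 11 = 0.
Discriminant Δ = (-4)² + 4·(11) = 60.
Roots r₁,₂ = (-4 ± √60)/2, so r₁ = -2 + \sqrt{15}, r₂ = - \sqrt{15} - 2.
General solution: f(n) = A·r₁^n + B·r₂^n.
From the initial conditions, A + B = 3 and r₁A + r₂B = 4.
Since r₁ - r₂ = √60: A = (4 - (3)r₂)/√60 = \frac{\sqrt{15}}{3} + \frac{3}{2}, and B = 3 - A = \frac{3}{2} - \frac{\sqrt{15}}{3}.
So f(n) = \left(\frac{\sqrt{15}}{3} + \frac{3}{2}\right)\left(-2 + \sqrt{15}\right)^n + \left(\frac{3}{2} - \frac{\sqrt{15}}{3}\right)\left(- \sqrt{15} - 2\right)^n.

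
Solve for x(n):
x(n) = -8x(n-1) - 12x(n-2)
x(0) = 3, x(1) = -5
Characteristic equation: x² + 8x + 12 = 0, which factors as (x - (-6))(x - (-2)) = 0.
Roots r₁ = -6, r₂ = -2 (distinct).
General solution: x(n) = A·(-6)^n + B·(-2)^n.
From x(0) = 3: A + B = 3.
From x(1) = -5: -6A - 2B = -5.
Solving: A = - \frac{1}{4}, B = \frac{13}{4}.
So x(n) = \frac{13 \left(-2\right)^{n}}{4} - \frac{\left(-6\right)^{n}}{4}.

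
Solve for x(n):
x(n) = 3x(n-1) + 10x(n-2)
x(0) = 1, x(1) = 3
Characteristic equation: x² - 3x - 10 = 0, which factors as (x - (5))(x - (-2)) = 0.
Roots r₁ = 5, r₂ = -2 (distinct).
General solution: x(n) = A·(5)^n + B·(-2)^n.
From x(0) = 1: A + B = 1.
From x(1) = 3: 5A - 2B = 3.
Solving: A = \frac{5}{7}, B = \frac{2}{7}.
So x(n) = \frac{2 \left(-2\right)^{n}}{7} + \frac{5 \cdot 5^{n}}{7}.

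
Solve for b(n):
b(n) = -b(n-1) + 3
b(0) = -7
First-order linear non-homogeneous.
Homogeneous solution: b_h(n) = A·(-1)^n.
Try constant particular solution b_p = K: K = -K + 3 ⇒ K = \frac{3}{2}.
General: b(n) = A·(-1)^n + \frac{3}{2}.
Apply b(0) = -7: A + \frac{3}{2} = -7 ⇒ A = - \frac{17}{2}.
So b(n) = \frac{3}{2} - \frac{17 \left(-1\right)^{n}}{2}.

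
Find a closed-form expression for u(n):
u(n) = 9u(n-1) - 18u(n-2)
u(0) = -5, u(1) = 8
Characteristic equation: x² - 9x + 18 = 0, which factors as (x - (3))(x - (6)) = 0.
Roots r₁ = 3, r₂ = 6 (distinct).
General solution: u(n) = A·(3)^n + B·(6)^n.
From u(0) = -5: A + B = -5.
From u(1) = 8: 3A + 6B = 8.
Solving: A = - \frac{38}{3}, B = \frac{23}{3}.
So u(n) = - \frac{38 \cdot 3^{n}}{3} + \frac{23 \cdot 6^{n}}{3}.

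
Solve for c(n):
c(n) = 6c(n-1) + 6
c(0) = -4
First-order linear non-homogeneous.
Homogeneous solution: c_h(n) = A·(6)^n.
Try constant particular solution c_p = K: K = 6K + 6 ⇒ K = - \frac{6}{5}.
General: c(n) = A·(6)^n - \frac{6}{5}.
Apply c(0) = -4: A - \frac{6}{5} = -4 ⇒ A = - \frac{14}{5}.
So c(n) = - \frac{14 \cdot 6^{n}}{5} - \frac{6}{5}.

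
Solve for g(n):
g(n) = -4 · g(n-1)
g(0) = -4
Pure geometric recurrence with ratio -4.
By induction g(n) = g(0) · (-4)^n = - 4 \left(-4\right)^{n}.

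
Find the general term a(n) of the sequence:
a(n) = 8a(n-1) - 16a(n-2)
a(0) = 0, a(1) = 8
Characteristic equation: x² - 8x + 16 = 0, which is (x - (4))².
Repeated root r = 4.
General solution: a(n) = (A + Bn)·(4)^n.
From a(0) = 0: A = 0.
From a(1) = 8: (A + B)·(4) = 8 ⇒ B = 2.
So a(n) = \left(2 n\right) \cdot (4)^n.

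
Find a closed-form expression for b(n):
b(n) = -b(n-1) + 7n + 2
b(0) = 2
First-order linear with linear forcing.
Homogeneous solution: b_h(n) = A·(-1)^n.
Try particular b_p(n) = pn + q. Substituting:
  pn + q = -(p(n-1) + q) + 7n + 2.
Matching the n-coefficient: p = -p + 7 ⇒ p = \frac{7}{2}.
Matching constants: q = p - q + 2 ⇒ q = \frac{11}{4}.
General: b(n) = A·(-1)^n + \frac{7 n}{2} + \frac{11}{4}.
Apply b(0) = 2: A + \frac{11}{4} = 2 ⇒ A = - \frac{3}{4}.
So b(n) = - \frac{3 \left(-1\right)^{n}}{4} + \frac{7 n}{2} + \frac{11}{4}.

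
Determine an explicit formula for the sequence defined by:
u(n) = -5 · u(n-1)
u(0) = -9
Pure geometric recurrence with ratio -5.
By induction u(n) = u(0) · (-5)^n = - 9 \left(-5\right)^{n}.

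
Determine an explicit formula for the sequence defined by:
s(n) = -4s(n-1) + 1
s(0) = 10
First-order linear non-homogeneous.
Homogeneous solution: s_h(n) = A·(-4)^n.
Try constant particular solution s_p = K: K = -4K + 1 ⇒ K = \frac{1}{5}.
General: s(n) = A·(-4)^n + \frac{1}{5}.
Apply s(0) = 10: A + \frac{1}{5} = 10 ⇒ A = \frac{49}{5}.
So s(n) = \frac{49 \left(-4\right)^{n}}{5} + \frac{1}{5}.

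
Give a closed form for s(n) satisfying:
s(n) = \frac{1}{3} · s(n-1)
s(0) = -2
Pure geometric recurrence with ratio \frac{1}{3}.
By induction s(n) = s(0) · (\frac{1}{3})^n = - 2 \cdot 3^{- n}.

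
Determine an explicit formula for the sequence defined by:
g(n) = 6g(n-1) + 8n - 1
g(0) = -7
First-order linear with linear forcing.
Homogeneous solution: g_h(n) = A·(6)^n.
Try particular g_p(n) = pn + q. Substituting:
  pn + q = 6(p(n-1) + q) + 8n - 1.
Matching the n-coefficient: p = 6p + 8 ⇒ p = - \frac{8}{5}.
Matching constants: q = -6p + 6q - 1 ⇒ q = - \frac{43}{25}.
General: g(n) = A·(6)^n - \frac{8 n}{5} - \frac{43}{25}.
Apply g(0) = -7: A - \frac{43}{25} = -7 ⇒ A = - \frac{132}{25}.
So g(n) = - \frac{132 \cdot 6^{n}}{25} - \frac{8 n}{5} - \frac{43}{25}.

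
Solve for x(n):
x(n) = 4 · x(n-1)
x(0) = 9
Pure geometric recurrence with ratio 4.
By induction x(n) = x(0) · (4)^n = 9 \cdot 4^{n}.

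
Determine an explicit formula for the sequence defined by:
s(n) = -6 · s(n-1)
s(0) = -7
Pure geometric recurrence with ratio -6.
By induction s(n) = s(0) · (-6)^n = - 7 \left(-6\right)^{n}.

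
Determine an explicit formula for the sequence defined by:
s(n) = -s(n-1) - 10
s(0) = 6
First-order linear non-homogeneous.
Homogeneous solution: s_h(n) = A·(-1)^n.
Try constant particular solution s_p = K: K = -K - 10 ⇒ K = -5.
General: s(n) = A·(-1)^n - 5.
Apply s(0) = 6: A - 5 = 6 ⇒ A = 11.
So s(n) = 11 \left(-1\right)^{n} - 5.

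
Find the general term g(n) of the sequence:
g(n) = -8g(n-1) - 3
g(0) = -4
First-order linear non-homogeneous.
Homogeneous solution: g_h(n) = A·(-8)^n.
Try constant particular solution g_p = K: K = -8K - 3 ⇒ K = - \frac{1}{3}.
General: g(n) = A·(-8)^n - \frac{1}{3}.
Apply g(0) = -4: A - \frac{1}{3} = -4 ⇒ A = - \frac{11}{3}.
So g(n) = - \frac{11 \left(-8\right)^{n}}{3} - \frac{1}{3}.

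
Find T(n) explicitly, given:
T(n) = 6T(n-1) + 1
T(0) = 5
First-order linear non-homogeneous.
Homogeneous solution: T_h(n) = A·(6)^n.
Try constant particular solution T_p = K: K = 6K + 1 ⇒ K = - \frac{1}{5}.
General: T(n) = A·(6)^n - \frac{1}{5}.
Apply T(0) = 5: A - \frac{1}{5} = 5 ⇒ A = \frac{26}{5}.
So T(n) = \frac{26 \cdot 6^{n}}{5} - \frac{1}{5}.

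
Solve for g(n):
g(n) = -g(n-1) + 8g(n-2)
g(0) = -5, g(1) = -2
Characteristic equation: x² + x - 8 = 0.
Discriminant Δ = (-1)² + 4·(8) = 33.
Roots r₁,₂ = (-1 ± √33)/2, so r₁ = - \frac{1}{2} + \frac{\sqrt{33}}{2}, r₂ = - \frac{\sqrt{33}}{2} - \frac{1}{2}.
General solution: g(n) = A·r₁^n + B·r₂^n.
From the initial conditions, A + B = -5 and r₁A + r₂B = -2.
Since r₁ - r₂ = √33: A = (-2 - (-5)r₂)/√33 = - \frac{5}{2} - \frac{3 \sqrt{33}}{22}, and B = -5 - A = - \frac{5}{2} + \frac{3 \sqrt{33}}{22}.
So g(n) = \left(- \frac{5}{2} - \frac{3 \sqrt{33}}{22}\right)\left(- \frac{1}{2} + \frac{\sqrt{33}}{2}\right)^n + \left(- \frac{5}{2} + \frac{3 \sqrt{33}}{22}\right)\left(- \frac{\sqrt{33}}{2} - \frac{1}{2}\right)^n.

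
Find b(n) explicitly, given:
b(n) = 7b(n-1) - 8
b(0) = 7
First-order linear non-homogeneous.
Homogeneous solution: b_h(n) = A·(7)^n.
Try constant particular solution b_p = K: K = 7K - 8 ⇒ K = \frac{4}{3}.
General: b(n) = A·(7)^n + \frac{4}{3}.
Apply b(0) = 7: A + \frac{4}{3} = 7 ⇒ A = \frac{17}{3}.
So b(n) = \frac{17 \cdot 7^{n}}{3} + \frac{4}{3}.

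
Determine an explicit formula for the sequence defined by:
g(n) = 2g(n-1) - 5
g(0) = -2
First-order linear non-homogeneous.
Homogeneous solution: g_h(n) = A·(2)^n.
Try constant particular solution g_p = K: K = 2K - 5 ⇒ K = 5.
General: g(n) = A·(2)^n + 5.
Apply g(0) = -2: A + 5 = -2 ⇒ A = -7.
So g(n) = 5 - 7 \cdot 2^{n}.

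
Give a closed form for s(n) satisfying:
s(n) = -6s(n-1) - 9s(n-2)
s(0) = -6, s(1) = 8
Characteristic equation: x² + 6x + 9 = 0, which is (x - (-3))².
Repeated root r = -3.
General solution: s(n) = (A + Bn)·(-3)^n.
From s(0) = -6: A = -6.
From s(1) = 8: (A + B)·(-3) = 8 ⇒ B = \frac{10}{3}.
So s(n) = \left(\frac{10 n}{3} - 6\right) \cdot (-3)^n.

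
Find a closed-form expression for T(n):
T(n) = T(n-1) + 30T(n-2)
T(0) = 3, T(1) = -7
Characteristic equation: x² - x - 30 = 0, which factors as (x - (-5))(x - (6)) = 0.
Roots r₁ = -5, r₂ = 6 (distinct).
General solution: T(n) = A·(-5)^n + B·(6)^n.
From T(0) = 3: A + B = 3.
From T(1) = -7: -5A + 6B = -7.
Solving: A = \frac{25}{11}, B = \frac{8}{11}.
So T(n) = \frac{25 \left(-5\right)^{n}}{11} + \frac{8 \cdot 6^{n}}{11}.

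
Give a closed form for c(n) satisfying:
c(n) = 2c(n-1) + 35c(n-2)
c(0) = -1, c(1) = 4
Characteristic equation: x² - 2x - 35 = 0, which factors as (x - (-5))(x - (7)) = 0.
Roots r₁ = -5, r₂ = 7 (distinct).
General solution: c(n) = A·(-5)^n + B·(7)^n.
From c(0) = -1: A + B = -1.
From c(1) = 4: -5A + 7B = 4.
Solving: A = - \frac{11}{12}, B = - \frac{1}{12}.
So c(n) = - \frac{11 \left(-5\right)^{n}}{12} - \frac{7^{n}}{12}.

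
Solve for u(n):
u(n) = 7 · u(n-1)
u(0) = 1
Pure geometric recurrence with ratio 7.
By induction u(n) = u(0) · (7)^n = 7^{n}.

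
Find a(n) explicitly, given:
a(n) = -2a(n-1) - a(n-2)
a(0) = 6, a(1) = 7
Characteristic equation: x² + 2x + 1 = 0, which is (x - (-1))².
Repeated root r = -1.
General solution: a(n) = (A + Bn)·(-1)^n.
From a(0) = 6: A = 6.
From a(1) = 7: (A + B)·(-1) = 7 ⇒ B = -13.
So a(n) = \left(6 - 13 n\right) \cdot (-1)^n.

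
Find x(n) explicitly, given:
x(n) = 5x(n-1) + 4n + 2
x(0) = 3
First-order linear with linear forcing.
Homogeneous solution: x_h(n) = A·(5)^n.
Try particular x_p(n) = pn + q. Substituting:
  pn + q = 5(p(n-1) + q) + 4n + 2.
Matching the n-coefficient: p = 5p + 4 ⇒ p = -1.
Matching constants: q = -5p + 5q + 2 ⇒ q = - \frac{7}{4}.
General: x(n) = A·(5)^n - n - \frac{7}{4}.
Apply x(0) = 3: A - \frac{7}{4} = 3 ⇒ A = \frac{19}{4}.
So x(n) = \frac{19 \cdot 5^{n}}{4} - n - \frac{7}{4}.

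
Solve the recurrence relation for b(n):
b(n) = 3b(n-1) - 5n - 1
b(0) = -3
First-order linear with linear forcing.
Homogeneous solution: b_h(n) = A·(3)^n.
Try particular b_p(n) = pn + q. Substituting:
  pn + q = 3(p(n-1) + q) - 5n - 1.
Matching the n-coefficient: p = 3p - 5 ⇒ p = \frac{5}{2}.
Matching constants: q = -3p + 3q - 1 ⇒ q = \frac{17}{4}.
General: b(n) = A·(3)^n + \frac{5 n}{2} + \frac{17}{4}.
Apply b(0) = -3: A + \frac{17}{4} = -3 ⇒ A = - \frac{29}{4}.
So b(n) = - \frac{29 \cdot 3^{n}}{4} + \frac{5 n}{2} + \frac{17}{4}.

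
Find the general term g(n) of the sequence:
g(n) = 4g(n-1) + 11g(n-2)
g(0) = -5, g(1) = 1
Characteristic equation: x² - 4x - 11 = 0.
Discriminant Δ = (4)² + 4·(11) = 60.
Roots r₁,₂ = (4 ± √60)/2, so r₁ = 2 + \sqrt{15}, r₂ = 2 - \sqrt{15}.
General solution: g(n) = A·r₁^n + B·r₂^n.
From the initial conditions, A + B = -5 and r₁A + r₂B = 1.
Since r₁ - r₂ = √60: A = (1 - (-5)r₂)/√60 = - \frac{5}{2} + \frac{11 \sqrt{15}}{30}, and B = -5 - A = - \frac{5}{2} - \frac{11 \sqrt{15}}{30}.
So g(n) = \left(- \frac{5}{2} + \frac{11 \sqrt{15}}{30}\right)\left(2 + \sqrt{15}\right)^n + \left(- \frac{5}{2} - \frac{11 \sqrt{15}}{30}\right)\left(2 - \sqrt{15}\right)^n.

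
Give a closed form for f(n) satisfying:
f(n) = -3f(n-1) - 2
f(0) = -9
First-order linear non-homogeneous.
Homogeneous solution: f_h(n) = A·(-3)^n.
Try constant particular solution f_p = K: K = -3K - 2 ⇒ K = - \frac{1}{2}.
General: f(n) = A·(-3)^n - \frac{1}{2}.
Apply f(0) = -9: A - \frac{1}{2} = -9 ⇒ A = - \frac{17}{2}.
So f(n) = - \frac{17 \left(-3\right)^{n}}{2} - \frac{1}{2}.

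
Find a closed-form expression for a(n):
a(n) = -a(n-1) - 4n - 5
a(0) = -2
First-order linear with linear forcing.
Homogeneous solution: a_h(n) = A·(-1)^n.
Try particular a_p(n) = pn + q. Substituting:
  pn + q = -(p(n-1) + q) - 4n - 5.
Matching the n-coefficient: p = -p - 4 ⇒ p = -2.
Matching constants: q = p - q - 5 ⇒ q = - \frac{7}{2}.
General: a(n) = A·(-1)^n - 2 n - \frac{7}{2}.
Apply a(0) = -2: A - \frac{7}{2} = -2 ⇒ A = \frac{3}{2}.
So a(n) = \frac{3 \left(-1\right)^{n}}{2} - 2 n - \frac{7}{2}.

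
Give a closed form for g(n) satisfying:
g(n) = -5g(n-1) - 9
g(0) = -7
First-order linear non-homogeneous.
Homogeneous solution: g_h(n) = A·(-5)^n.
Try constant particular solution g_p = K: K = -5K - 9 ⇒ K = - \frac{3}{2}.
General: g(n) = A·(-5)^n - \frac{3}{2}.
Apply g(0) = -7: A - \frac{3}{2} = -7 ⇒ A = - \frac{11}{2}.
So g(n) = - \frac{11 \left(-5\right)^{n}}{2} - \frac{3}{2}.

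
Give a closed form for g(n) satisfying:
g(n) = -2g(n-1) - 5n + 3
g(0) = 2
First-order linear with linear forcing.
Homogeneous solution: g_h(n) = A·(-2)^n.
Try particular g_p(n) = pn + q. Substituting:
  pn + q = -2(p(n-1) + q) - 5n + 3.
Matching the n-coefficient: p = -2p - 5 ⇒ p = - \frac{5}{3}.
Matching constants: q = 2p - 2q + 3 ⇒ q = - \frac{1}{9}.
General: g(n) = A·(-2)^n - \frac{5 n}{3} - \frac{1}{9}.
Apply g(0) = 2: A - \frac{1}{9} = 2 ⇒ A = \frac{19}{9}.
So g(n) = \frac{19 \left(-2\right)^{n}}{9} - \frac{5 n}{3} - \frac{1}{9}.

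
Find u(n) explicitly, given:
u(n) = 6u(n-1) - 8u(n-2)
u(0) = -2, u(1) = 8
Characteristic equation: x² - 6x + 8 = 0, which factors as (x - (4))(x - (2)) = 0.
Roots r₁ = 4, r₂ = 2 (distinct).
General solution: u(n) = A·(4)^n + B·(2)^n.
From u(0) = -2: A + B = -2.
From u(1) = 8: 4A + 2B = 8.
Solving: A = 6, B = -8.
So u(n) = - 8 \cdot 2^{n} + 6 \cdot 4^{n}.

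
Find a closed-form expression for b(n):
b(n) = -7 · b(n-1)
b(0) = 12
Pure geometric recurrence with ratio -7.
By induction b(n) = b(0) · (-7)^n = 12 \left(-7\right)^{n}.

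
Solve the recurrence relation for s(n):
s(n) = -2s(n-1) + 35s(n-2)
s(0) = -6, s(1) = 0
Characteristic equation: x² + 2x - 35 = 0, which factors as (x - (5))(x - (-7)) = 0.
Roots r₁ = 5, r₂ = -7 (distinct).
General solution: s(n) = A·(5)^n + B·(-7)^n.
From s(0) = -6: A + B = -6.
From s(1) = 0: 5A - 7B = 0.
Solving: A = - \frac{7}{2}, B = - \frac{5}{2}.
So s(n) = - \frac{5 \left(-7\right)^{n}}{2} - \frac{7 \cdot 5^{n}}{2}.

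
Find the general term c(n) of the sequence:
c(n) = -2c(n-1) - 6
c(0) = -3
First-order linear non-homogeneous.
Homogeneous solution: c_h(n) = A·(-2)^n.
Try constant particular solution c_p = K: K = -2K - 6 ⇒ K = -2.
General: c(n) = A·(-2)^n - 2.
Apply c(0) = -3: A - 2 = -3 ⇒ A = -1.
So c(n) = - \left(-2\right)^{n} - 2.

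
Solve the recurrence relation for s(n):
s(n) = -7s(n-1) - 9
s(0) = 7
First-order linear non-homogeneous.
Homogeneous solution: s_h(n) = A·(-7)^n.
Try constant particular solution s_p = K: K = -7K - 9 ⇒ K = - \frac{9}{8}.
General: s(n) = A·(-7)^n - \frac{9}{8}.
Apply s(0) = 7: A - \frac{9}{8} = 7 ⇒ A = \frac{65}{8}.
So s(n) = \frac{65 \left(-7\right)^{n}}{8} - \frac{9}{8}.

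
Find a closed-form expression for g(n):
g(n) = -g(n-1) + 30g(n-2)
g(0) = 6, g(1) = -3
Characteristic equation: x² + x - 30 = 0, which factors as (x - (-6))(x - (5)) = 0.
Roots r₁ = -6, r₂ = 5 (distinct).
General solution: g(n) = A·(-6)^n + B·(5)^n.
From g(0) = 6: A + B = 6.
From g(1) = -3: -6A + 5B = -3.
Solving: A = 3, B = 3.
So g(n) = 3 \left(-6\right)^{n} + 3 \cdot 5^{n}.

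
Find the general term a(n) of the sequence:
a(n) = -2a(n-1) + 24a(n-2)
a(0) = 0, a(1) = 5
Characteristic equation: x² + 2x - 24 = 0, which factors as (x - (-6))(x - (4)) = 0.
Roots r₁ = -6, r₂ = 4 (distinct).
General solution: a(n) = A·(-6)^n + B·(4)^n.
From a(0) = 0: A + B = 0.
From a(1) = 5: -6A + 4B = 5.
Solving: A = - \frac{1}{2}, B = \frac{1}{2}.
So a(n) = - \frac{\left(-6\right)^{n}}{2} + \frac{4^{n}}{2}.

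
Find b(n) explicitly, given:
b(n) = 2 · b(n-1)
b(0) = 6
Pure geometric recurrence with ratio 2.
By induction b(n) = b(0) · (2)^n = 6 \cdot 2^{n}.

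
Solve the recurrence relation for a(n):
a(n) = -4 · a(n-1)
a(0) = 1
Pure geometric recurrence with ratio -4.
By induction a(n) = a(0) · (-4)^n = \left(-4\right)^{n}.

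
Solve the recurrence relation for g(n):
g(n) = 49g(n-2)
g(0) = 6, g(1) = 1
Characteristic equation: x² - 49 = 0, which factors as (x - (7))(x - (-7)) = 0.
Roots r₁ = 7, r₂ = -7 (distinct).
General solution: g(n) = A·(7)^n + B·(-7)^n.
From g(0) = 6: A + B = 6.
From g(1) = 1: 7A - 7B = 1.
Solving: A = \frac{43}{14}, B = \frac{41}{14}.
So g(n) = \frac{41 \left(-7\right)^{n}}{14} + \frac{43 \cdot 7^{n}}{14}.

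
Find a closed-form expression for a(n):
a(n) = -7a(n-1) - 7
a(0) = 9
First-order linear non-homogeneous.
Homogeneous solution: a_h(n) = A·(-7)^n.
Try constant particular solution a_p = K: K = -7K - 7 ⇒ K = - \frac{7}{8}.
General: a(n) = A·(-7)^n - \frac{7}{8}.
Apply a(0) = 9: A - \frac{7}{8} = 9 ⇒ A = \frac{79}{8}.
So a(n) = \frac{79 \left(-7\right)^{n}}{8} - \frac{7}{8}.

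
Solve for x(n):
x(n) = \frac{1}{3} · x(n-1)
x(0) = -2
Pure geometric recurrence with ratio \frac{1}{3}.
By induction x(n) = x(0) · (\frac{1}{3})^n = - 2 \cdot 3^{- n}.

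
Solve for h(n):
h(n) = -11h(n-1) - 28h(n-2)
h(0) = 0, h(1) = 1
Characteristic equation: x² + 11x + 28 = 0, which factors as (x - (-4))(x - (-7)) = 0.
Roots r₁ = -4, r₂ = -7 (distinct).
General solution: h(n) = A·(-4)^n + B·(-7)^n.
From h(0) = 0: A + B = 0.
From h(1) = 1: -4A - 7B = 1.
Solving: A = \frac{1}{3}, B = - \frac{1}{3}.
So h(n) = \frac{\left(-4\right)^{n}}{3} - \frac{\left(-7\right)^{n}}{3}.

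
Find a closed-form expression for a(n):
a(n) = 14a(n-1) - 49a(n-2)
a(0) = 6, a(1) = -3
Characteristic equation: x² - 14x + 49 = 0, which is (x - (7))².
Repeated root r = 7.
General solution: a(n) = (A + Bn)·(7)^n.
From a(0) = 6: A = 6.
From a(1) = -3: (A + B)·(7) = -3 ⇒ B = - \frac{45}{7}.
So a(n) = \left(6 - \frac{45 n}{7}\right) \cdot (7)^n.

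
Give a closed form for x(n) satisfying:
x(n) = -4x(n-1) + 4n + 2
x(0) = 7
First-order linear with linear forcing.
Homogeneous solution: x_h(n) = A·(-4)^n.
Try particular x_p(n) = pn + q. Substituting:
  pn + q = -4(p(n-1) + q) + 4n + 2.
Matching the n-coefficient: p = -4p + 4 ⇒ p = \frac{4}{5}.
Matching constants: q = 4p - 4q + 2 ⇒ q = \frac{26}{25}.
General: x(n) = A·(-4)^n + \frac{4 n}{5} + \frac{26}{25}.
Apply x(0) = 7: A + \frac{26}{25} = 7 ⇒ A = \frac{149}{25}.
So x(n) = \frac{149 \left(-4\right)^{n}}{25} + \frac{4 n}{5} + \frac{26}{25}.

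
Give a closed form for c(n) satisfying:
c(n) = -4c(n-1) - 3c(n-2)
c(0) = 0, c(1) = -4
Characteristic equation: x² + 4x + 3 = 0, which factors as (x - (-1))(x - (-3)) = 0.
Roots r₁ = -1, r₂ = -3 (distinct).
General solution: c(n) = A·(-1)^n + B·(-3)^n.
From c(0) = 0: A + B = 0.
From c(1) = -4: -A - 3B = -4.
Solving: A = -2, B = 2.
So c(n) = - 2 \left(-1\right)^{n} + 2 \left(-3\right)^{n}.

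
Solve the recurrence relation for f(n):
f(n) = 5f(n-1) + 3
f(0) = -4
First-order linear non-homogeneous.
Homogeneous solution: f_h(n) = A·(5)^n.
Try constant particular solution f_p = K: K = 5K + 3 ⇒ K = - \frac{3}{4}.
General: f(n) = A·(5)^n - \frac{3}{4}.
Apply f(0) = -4: A - \frac{3}{4} = -4 ⇒ A = - \frac{13}{4}.
So f(n) = - \frac{13 \cdot 5^{n}}{4} - \frac{3}{4}.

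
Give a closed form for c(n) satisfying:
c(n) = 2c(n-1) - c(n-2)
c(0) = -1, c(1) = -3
Characteristic equation: x² - 2x + 1 = 0, which is (x - (1))².
Repeated root r = 1.
General solution: c(n) = (A + Bn)·(1)^n.
From c(0) = -1: A = -1.
From c(1) = -3: (A + B)·(1) = -3 ⇒ B = -2.
So c(n) = \left(- 2 n - 1\right) \cdot (1)^n.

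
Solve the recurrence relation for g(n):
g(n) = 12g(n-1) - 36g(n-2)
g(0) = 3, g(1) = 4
Characteristic equation: x² - 12x + 36 = 0, which is (x - (6))².
Repeated root r = 6.
General solution: g(n) = (A + Bn)·(6)^n.
From g(0) = 3: A = 3.
From g(1) = 4: (A + B)·(6) = 4 ⇒ B = - \frac{7}{3}.
So g(n) = \left(3 - \frac{7 n}{3}\right) \cdot (6)^n.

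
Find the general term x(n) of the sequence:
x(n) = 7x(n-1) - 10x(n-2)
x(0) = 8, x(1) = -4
Characteristic equation: x² - 7x + 10 = 0, which factors as (x - (2))(x - (5)) = 0.
Roots r₁ = 2, r₂ = 5 (distinct).
General solution: x(n) = A·(2)^n + B·(5)^n.
From x(0) = 8: A + B = 8.
From x(1) = -4: 2A + 5B = -4.
Solving: A = \frac{44}{3}, B = - \frac{20}{3}.
So x(n) = \frac{44 \cdot 2^{n}}{3} - \frac{20 \cdot 5^{n}}{3}.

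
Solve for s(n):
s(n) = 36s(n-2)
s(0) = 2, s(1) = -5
Characteristic equation: x² - 36 = 0, which factors as (x - (-6))(x - (6)) = 0.
Roots r₁ = -6, r₂ = 6 (distinct).
General solution: s(n) = A·(-6)^n + B·(6)^n.
From s(0) = 2: A + B = 2.
From s(1) = -5: -6A + 6B = -5.
Solving: A = \frac{17}{12}, B = \frac{7}{12}.
So s(n) = \frac{17 \left(-6\right)^{n}}{12} + \frac{7 \cdot 6^{n}}{12}.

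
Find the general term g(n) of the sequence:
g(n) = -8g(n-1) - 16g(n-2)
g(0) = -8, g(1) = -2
Characteristic equation: x² + 8x + 16 = 0, which is (x - (-4))².
Repeated root r = -4.
General solution: g(n) = (A + Bn)·(-4)^n.
From g(0) = -8: A = -8.
From g(1) = -2: (A + B)·(-4) = -2 ⇒ B = \frac{17}{2}.
So g(n) = \left(\frac{17 n}{2} - 8\right) \cdot (-4)^n.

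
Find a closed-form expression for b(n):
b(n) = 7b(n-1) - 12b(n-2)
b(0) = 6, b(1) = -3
Characteristic equation: x² - 7x + 12 = 0, which factors as (x - (4))(x - (3)) = 0.
Roots r₁ = 4, r₂ = 3 (distinct).
General solution: b(n) = A·(4)^n + B·(3)^n.
From b(0) = 6: A + B = 6.
From b(1) = -3: 4A + 3B = -3.
Solving: A = -21, B = 27.
So b(n) = 27 \cdot 3^{n} - 21 \cdot 4^{n}.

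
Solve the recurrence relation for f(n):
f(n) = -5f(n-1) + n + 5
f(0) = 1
First-order linear with linear forcing.
Homogeneous solution: f_h(n) = A·(-5)^n.
Try particular f_p(n) = pn + q. Substituting:
  pn + q = -5(p(n-1) + q) + n + 5.
Matching the n-coefficient: p = -5p + 1 ⇒ p = \frac{1}{6}.
Matching constants: q = 5p - 5q + 5 ⇒ q = \frac{35}{36}.
General: f(n) = A·(-5)^n + \frac{n}{6} + \frac{35}{36}.
Apply f(0) = 1: A + \frac{35}{36} = 1 ⇒ A = \frac{1}{36}.
So f(n) = \frac{\left(-5\right)^{n}}{36} + \frac{n}{6} + \frac{35}{36}.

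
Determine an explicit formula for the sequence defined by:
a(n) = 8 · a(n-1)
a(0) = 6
Pure geometric recurrence with ratio 8.
By induction a(n) = a(0) · (8)^n = 6 \cdot 8^{n}.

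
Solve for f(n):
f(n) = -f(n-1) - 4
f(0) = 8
First-order linear non-homogeneous.
Homogeneous solution: f_h(n) = A·(-1)^n.
Try constant particular solution f_p = K: K = -K - 4 ⇒ K = -2.
General: f(n) = A·(-1)^n - 2.
Apply f(0) = 8: A - 2 = 8 ⇒ A = 10.
So f(n) = 10 \left(-1\right)^{n} - 2.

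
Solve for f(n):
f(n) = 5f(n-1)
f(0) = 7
This is a homogeneous first-order recurrence with ratio 5.
By induction f(n) = f(0) · (5)^n = 7 \cdot 5^{n}.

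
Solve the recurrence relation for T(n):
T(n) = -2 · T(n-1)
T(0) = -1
Pure geometric recurrence with ratio -2.
By induction T(n) = T(0) · (-2)^n = - \left(-2\right)^{n}.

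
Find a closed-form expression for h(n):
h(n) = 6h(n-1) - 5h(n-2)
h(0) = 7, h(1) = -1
Characteristic equation: x² - 6x + 5 = 0, which factors as (x - (5))(x - (1)) = 0.
Roots r₁ = 5, r₂ = 1 (distinct).
General solution: h(n) = A·(5)^n + B·(1)^n.
From h(0) = 7: A + B = 7.
From h(1) = -1: 5A + B = -1.
Solving: A = -2, B = 9.
So h(n) = 9 - 2 \cdot 5^{n}.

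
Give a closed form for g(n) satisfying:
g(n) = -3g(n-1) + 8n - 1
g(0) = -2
First-order linear with linear forcing.
Homogeneous solution: g_h(n) = A·(-3)^n.
Try particular g_p(n) = pn + q. Substituting:
  pn + q = -3(p(n-1) + q) + 8n - 1.
Matching the n-coefficient: p = -3p + 8 ⇒ p = 2.
Matching constants: q = 3p - 3q - 1 ⇒ q = \frac{5}{4}.
General: g(n) = A·(-3)^n + 2 n + \frac{5}{4}.
Apply g(0) = -2: A + \frac{5}{4} = -2 ⇒ A = - \frac{13}{4}.
So g(n) = - \frac{13 \left(-3\right)^{n}}{4} + 2 n + \frac{5}{4}.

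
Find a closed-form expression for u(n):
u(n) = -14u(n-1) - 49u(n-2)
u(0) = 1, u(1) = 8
Characteristic equation: x² + 14x + 49 = 0, which is (x - (-7))².
Repeated root r = -7.
General solution: u(n) = (A + Bn)·(-7)^n.
From u(0) = 1: A = 1.
From u(1) = 8: (A + B)·(-7) = 8 ⇒ B = - \frac{15}{7}.
So u(n) = \left(1 - \frac{15 n}{7}\right) \cdot (-7)^n.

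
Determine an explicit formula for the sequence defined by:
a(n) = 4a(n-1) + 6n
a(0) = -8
First-order linear with linear forcing.
Homogeneous solution: a_h(n) = A·(4)^n.
Try particular a_p(n) = pn + q. Substituting:
  pn + q = 4(p(n-1) + q) + 6n.
Matching the n-coefficient: p = 4p + 6 ⇒ p = -2.
Matching constants: q = -4p + 4q ⇒ q = - \frac{8}{3}.
General: a(n) = A·(4)^n - 2 n - \frac{8}{3}.
Apply a(0) = -8: A - \frac{8}{3} = -8 ⇒ A = - \frac{16}{3}.
So a(n) = - \frac{16 \cdot 4^{n}}{3} - 2 n - \frac{8}{3}.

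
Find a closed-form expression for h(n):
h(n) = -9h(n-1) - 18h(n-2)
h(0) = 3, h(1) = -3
Characteristic equation: x² + 9x + 18 = 0, which factors as (x - (-6))(x - (-3)) = 0.
Roots r₁ = -6, r₂ = -3 (distinct).
General solution: h(n) = A·(-6)^n + B·(-3)^n.
From h(0) = 3: A + B = 3.
From h(1) = -3: -6A - 3B = -3.
Solving: A = -2, B = 5.
So h(n) = 5 \left(-3\right)^{n} - 2 \left(-6\right)^{n}.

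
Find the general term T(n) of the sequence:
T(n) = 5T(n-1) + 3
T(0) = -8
First-order linear non-homogeneous.
Homogeneous solution: T_h(n) = A·(5)^n.
Try constant particular solution T_p = K: K = 5K + 3 ⇒ K = - \frac{3}{4}.
General: T(n) = A·(5)^n - \frac{3}{4}.
Apply T(0) = -8: A - \frac{3}{4} = -8 ⇒ A = - \frac{29}{4}.
So T(n) = - \frac{29 \cdot 5^{n}}{4} - \frac{3}{4}.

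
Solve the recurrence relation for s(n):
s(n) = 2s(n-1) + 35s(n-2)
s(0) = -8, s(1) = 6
Characteristic equation: x² - 2x - 35 = 0, which factors as (x - (7))(x - (-5)) = 0.
Roots r₁ = 7, r₂ = -5 (distinct).
General solution: s(n) = A·(7)^n + B·(-5)^n.
From s(0) = -8: A + B = -8.
From s(1) = 6: 7A - 5B = 6.
Solving: A = - \frac{17}{6}, B = - \frac{31}{6}.
So s(n) = - \frac{31 \left(-5\right)^{n}}{6} - \frac{17 \cdot 7^{n}}{6}.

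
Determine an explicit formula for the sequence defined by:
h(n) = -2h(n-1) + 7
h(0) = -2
First-order linear non-homogeneous.
Homogeneous solution: h_h(n) = A·(-2)^n.
Try constant particular solution h_p = K: K = -2K + 7 ⇒ K = \frac{7}{3}.
General: h(n) = A·(-2)^n + \frac{7}{3}.
Apply h(0) = -2: A + \frac{7}{3} = -2 ⇒ A = - \frac{13}{3}.
So h(n) = \frac{7}{3} - \frac{13 \left(-2\right)^{n}}{3}.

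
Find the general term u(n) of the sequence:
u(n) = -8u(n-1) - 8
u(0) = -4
First-order linear non-homogeneous.
Homogeneous solution: u_h(n) = A·(-8)^n.
Try constant particular solution u_p = K: K = -8K - 8 ⇒ K = - \frac{8}{9}.
General: u(n) = A·(-8)^n - \frac{8}{9}.
Apply u(0) = -4: A - \frac{8}{9} = -4 ⇒ A = - \frac{28}{9}.
So u(n) = - \frac{28 \left(-8\right)^{n}}{9} - \frac{8}{9}.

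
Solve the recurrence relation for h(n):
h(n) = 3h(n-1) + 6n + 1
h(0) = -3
First-order linear with linear forcing.
Homogeneous solution: h_h(n) = A·(3)^n.
Try particular h_p(n) = pn + q. Substituting:
  pn + q = 3(p(n-1) + q) + 6n + 1.
Matching the n-coefficient: p = 3p + 6 ⇒ p = -3.
Matching constants: q = -3p + 3q + 1 ⇒ q = -5.
General: h(n) = A·(3)^n - 3 n - 5.
Apply h(0) = -3: A - 5 = -3 ⇒ A = 2.
So h(n) = 2 \cdot 3^{n} - 3 n - 5.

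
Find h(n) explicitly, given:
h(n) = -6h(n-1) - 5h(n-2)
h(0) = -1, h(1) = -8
Characteristic equation: x² + 6x + 5 = 0, which factors as (x - (-5))(x - (-1)) = 0.
Roots r₁ = -5, r₂ = -1 (distinct).
General solution: h(n) = A·(-5)^n + B·(-1)^n.
From h(0) = -1: A + B = -1.
From h(1) = -8: -5A - B = -8.
Solving: A = \frac{9}{4}, B = - \frac{13}{4}.
So h(n) = - \frac{13 \left(-1\right)^{n}}{4} + \frac{9 \left(-5\right)^{n}}{4}.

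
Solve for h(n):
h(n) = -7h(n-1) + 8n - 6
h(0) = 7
First-order linear with linear forcing.
Homogeneous solution: h_h(n) = A·(-7)^n.
Try particular h_p(n) = pn + q. Substituting:
  pn + q = -7(p(n-1) + q) + 8n - 6.
Matching the n-coefficient: p = -7p + 8 ⇒ p = 1.
Matching constants: q = 7p - 7q - 6 ⇒ q = \frac{1}{8}.
General: h(n) = A·(-7)^n + n + \frac{1}{8}.
Apply h(0) = 7: A + \frac{1}{8} = 7 ⇒ A = \frac{55}{8}.
So h(n) = \frac{55 \left(-7\right)^{n}}{8} + n + \frac{1}{8}.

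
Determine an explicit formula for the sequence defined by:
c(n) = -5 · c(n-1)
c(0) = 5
Pure geometric recurrence with ratio -5.
By induction c(n) = c(0) · (-5)^n = 5 \left(-5\right)^{n}.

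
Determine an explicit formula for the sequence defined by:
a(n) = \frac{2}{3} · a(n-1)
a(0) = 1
Pure geometric recurrence with ratio \frac{2}{3}.
By induction a(n) = a(0) · (\frac{2}{3})^n = \left(\frac{2}{3}\right)^{n}.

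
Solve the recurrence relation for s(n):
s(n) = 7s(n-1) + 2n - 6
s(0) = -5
First-order linear with linear forcing.
Homogeneous solution: s_h(n) = A·(7)^n.
Try particular s_p(n) = pn + q. Substituting:
  pn + q = 7(p(n-1) + q) + 2n - 6.
Matching the n-coefficient: p = 7p + 2 ⇒ p = - \frac{1}{3}.
Matching constants: q = -7p + 7q - 6 ⇒ q = \frac{11}{18}.
General: s(n) = A·(7)^n - \frac{n}{3} + \frac{11}{18}.
Apply s(0) = -5: A + \frac{11}{18} = -5 ⇒ A = - \frac{101}{18}.
So s(n) = - \frac{101 \cdot 7^{n}}{18} - \frac{n}{3} + \frac{11}{18}.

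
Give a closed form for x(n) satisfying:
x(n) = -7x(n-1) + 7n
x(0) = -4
First-order linear with linear forcing.
Homogeneous solution: x_h(n) = A·(-7)^n.
Try particular x_p(n) = pn + q. Substituting:
  pn + q = -7(p(n-1) + q) + 7n.
Matching the n-coefficient: p = -7p + 7 ⇒ p = \frac{7}{8}.
Matching constants: q = 7p - 7q ⇒ q = \frac{49}{64}.
General: x(n) = A·(-7)^n + \frac{7 n}{8} + \frac{49}{64}.
Apply x(0) = -4: A + \frac{49}{64} = -4 ⇒ A = - \frac{305}{64}.
So x(n) = - \frac{305 \left(-7\right)^{n}}{64} + \frac{7 n}{8} + \frac{49}{64}.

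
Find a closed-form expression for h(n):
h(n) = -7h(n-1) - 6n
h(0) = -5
First-order linear with linear forcing.
Homogeneous solution: h_h(n) = A·(-7)^n.
Try particular h_p(n) = pn + q. Substituting:
  pn + q = -7(p(n-1) + q) - 6n.
Matching the n-coefficient: p = -7p - 6 ⇒ p = - \frac{3}{4}.
Matching constants: q = 7p - 7q ⇒ q = - \frac{21}{32}.
General: h(n) = A·(-7)^n - \frac{3 n}{4} - \frac{21}{32}.
Apply h(0) = -5: A - \frac{21}{32} = -5 ⇒ A = - \frac{139}{32}.
So h(n) = - \frac{139 \left(-7\right)^{n}}{32} - \frac{3 n}{4} - \frac{21}{32}.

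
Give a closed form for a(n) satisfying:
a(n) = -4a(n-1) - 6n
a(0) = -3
First-order linear with linear forcing.
Homogeneous solution: a_h(n) = A·(-4)^n.
Try particular a_p(n) = pn + q. Substituting:
  pn + q = -4(p(n-1) + q) - 6n.
Matching the n-coefficient: p = -4p - 6 ⇒ p = - \frac{6}{5}.
Matching constants: q = 4p - 4q ⇒ q = - \frac{24}{25}.
General: a(n) = A·(-4)^n - \frac{6 n}{5} - \frac{24}{25}.
Apply a(0) = -3: A - \frac{24}{25} = -3 ⇒ A = - \frac{51}{25}.
So a(n) = - \frac{51 \left(-4\right)^{n}}{25} - \frac{6 n}{5} - \frac{24}{25}.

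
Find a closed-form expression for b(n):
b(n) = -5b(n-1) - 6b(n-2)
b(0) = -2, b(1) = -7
Characteristic equation: x² + 5x + 6 = 0, which factors as (x - (-2))(x - (-3)) = 0.
Roots r₁ = -2, r₂ = -3 (distinct).
General solution: b(n) = A·(-2)^n + B·(-3)^n.
From b(0) = -2: A + B = -2.
From b(1) = -7: -2A - 3B = -7.
Solving: A = -13, B = 11.
So b(n) = - 13 \left(-2\right)^{n} + 11 \left(-3\right)^{n}.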